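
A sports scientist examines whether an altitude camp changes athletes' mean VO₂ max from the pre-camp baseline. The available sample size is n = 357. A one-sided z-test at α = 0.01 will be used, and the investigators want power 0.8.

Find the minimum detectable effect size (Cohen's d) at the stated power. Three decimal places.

d ≈ 0.168

Need Φ(δ − 2.326) = 0.8, so δ = 2.326 + 0.842 = 3.168.
δ = d·√n ⇒ d = δ/√n = 3.168/√357 = 0.1677.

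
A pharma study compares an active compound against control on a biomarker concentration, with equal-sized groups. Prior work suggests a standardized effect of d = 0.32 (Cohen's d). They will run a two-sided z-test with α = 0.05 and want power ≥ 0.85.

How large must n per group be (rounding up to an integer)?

For power 0.85 need Φ(δ − z_{0.025}) = 0.85, so δ = z_{0.025} + z_{0.15} = 1.960 + 1.036 = 2.996.
(The Φ(−δ − z_{α/2}) term is vanishingly small for δ > 0 and is dropped in the standard sample-size formula.)
δ = d·√(n/2) ⇒ n = 2(δ/d)² = 2 × (2.996 / 0.32)² = 175.36.
Rounding up, n = 176 per group.

n = 176 per group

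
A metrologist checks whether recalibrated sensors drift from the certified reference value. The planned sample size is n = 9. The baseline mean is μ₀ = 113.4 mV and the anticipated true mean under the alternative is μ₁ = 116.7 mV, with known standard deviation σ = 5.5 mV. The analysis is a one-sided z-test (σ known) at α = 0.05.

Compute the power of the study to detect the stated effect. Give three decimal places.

Standardized effect: d = |μ₁ − μ₀| / σ = |116.7 − 113.4| / 5.5 = 0.6000
Noncentrality parameter: δ = d·√n = 0.6000 × √9 = 1.8000
One-sided α = 0.05 → critical value z_{0.05} = 1.645.
Power = P(Z > 1.645 − δ) = Φ(0.155) = 0.5616.

Power ≈ 0.562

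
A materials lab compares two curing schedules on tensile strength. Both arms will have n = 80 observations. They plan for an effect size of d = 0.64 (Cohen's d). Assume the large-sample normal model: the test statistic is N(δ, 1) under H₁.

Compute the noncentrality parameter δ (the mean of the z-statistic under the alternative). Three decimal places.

δ = d·√(n/2) = 0.64 × √(80/2) = 4.0477

δ ≈ 4.048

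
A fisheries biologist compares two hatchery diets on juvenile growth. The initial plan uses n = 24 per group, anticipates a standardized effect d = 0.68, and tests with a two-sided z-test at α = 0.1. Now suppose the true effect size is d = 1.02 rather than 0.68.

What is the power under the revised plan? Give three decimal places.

With d = 1.02: δ = d·√(n/2) = 1.02 × √(24/2) = 3.5334. Critical value z_{0.05} = 1.645.
Revised power = Φ(δ − 1.645) + Φ(−δ − 1.645) = Φ(1.889) + Φ(-5.178) = 0.9705 + 0.0000 = 0.9705.

Power ≈ 0.971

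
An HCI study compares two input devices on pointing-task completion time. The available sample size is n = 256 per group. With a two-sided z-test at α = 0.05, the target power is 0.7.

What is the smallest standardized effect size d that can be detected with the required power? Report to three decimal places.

Required noncentrality: δ = z_{0.025} + z_{0.30} = 1.960 + 0.524 = 2.484.
(The second rejection-region term Φ(−δ − z_{α/2}) is negligible and dropped.)
δ = d·√(n/2) ⇒ d = δ/√(n/2) = 2.484/√(256/2) = 0.2196.

d ≈ 0.220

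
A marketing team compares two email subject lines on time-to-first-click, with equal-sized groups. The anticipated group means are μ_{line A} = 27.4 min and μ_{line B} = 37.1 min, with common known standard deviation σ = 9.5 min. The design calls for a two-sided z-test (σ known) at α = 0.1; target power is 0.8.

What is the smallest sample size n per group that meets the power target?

Standardized effect: d = |μ_{line A} − μ_{line B}| / σ = |27.4 − 37.1| / 9.5 = 1.0211
For power 0.8 need Φ(δ − z_{0.05}) = 0.8, so δ = z_{0.05} + z_{0.20} = 1.645 + 0.842 = 2.486.
(The Φ(−δ − z_{α/2}) term is vanishingly small for δ > 0 and is dropped in the standard sample-size formula.)
δ = d·√(n/2) ⇒ n = 2(δ/d)² = 2 × (2.486 / 1.0211)² = 11.86.
Rounding up, n = 12 per group.

n = 12 per group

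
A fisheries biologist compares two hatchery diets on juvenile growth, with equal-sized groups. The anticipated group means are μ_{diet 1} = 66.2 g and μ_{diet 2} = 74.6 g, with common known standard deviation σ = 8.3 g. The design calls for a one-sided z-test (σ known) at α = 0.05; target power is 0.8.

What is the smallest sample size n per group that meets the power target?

Standardized effect: d = |μ_{diet 1} − μ_{diet 2}| / σ = |66.2 − 74.6| / 8.3 = 1.0120
Set Φ(δ − 1.645) = 0.8; then δ − 1.645 = Φ⁻¹(0.8) = 0.842, giving δ = 2.486.
δ = d·√(n/2) ⇒ n = 2(δ/d)² = 2 × (2.486 / 1.0120)² = 12.07.
Round up to the next whole unit.

n = 13 per group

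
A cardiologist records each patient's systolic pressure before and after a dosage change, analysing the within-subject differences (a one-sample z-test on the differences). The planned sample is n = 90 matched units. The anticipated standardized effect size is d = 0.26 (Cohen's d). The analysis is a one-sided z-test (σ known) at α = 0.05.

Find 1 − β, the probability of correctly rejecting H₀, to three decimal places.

Power ≈ 0.794

Noncentrality parameter: δ = d·√n = 0.26 × √90 = 2.4666
Critical value for a one-sided test at α = 0.05: z_α = 1.645.
Power = P(Z > 1.645 − δ) = Φ(0.822) = 0.7944.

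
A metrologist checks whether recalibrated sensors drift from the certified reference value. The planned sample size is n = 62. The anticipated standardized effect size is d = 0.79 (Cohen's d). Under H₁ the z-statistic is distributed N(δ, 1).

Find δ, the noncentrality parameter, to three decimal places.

δ = d·√n = 0.79 × √62 = 6.2205

δ ≈ 6.220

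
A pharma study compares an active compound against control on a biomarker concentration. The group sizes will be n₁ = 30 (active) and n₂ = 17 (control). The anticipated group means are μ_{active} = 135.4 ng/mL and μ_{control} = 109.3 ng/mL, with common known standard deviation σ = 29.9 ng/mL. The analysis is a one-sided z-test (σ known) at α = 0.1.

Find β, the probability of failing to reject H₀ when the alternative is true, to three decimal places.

β ≈ 0.055

Standardized effect: d = |μ_{active} − μ_{control}| / σ = |135.4 − 109.3| / 29.9 = 0.8729
Noncentrality parameter: δ = d / √(1/n₁ + 1/n₂) = 0.8729 / √(1/30 + 1/17) = 2.8754
One-sided α = 0.1 → critical value z_{0.1} = 1.282.
Power = Φ(δ − 1.282) = Φ(1.594) = 0.9445.
Type II error: β = 1 − power = 1 − 0.9445 = 0.0555.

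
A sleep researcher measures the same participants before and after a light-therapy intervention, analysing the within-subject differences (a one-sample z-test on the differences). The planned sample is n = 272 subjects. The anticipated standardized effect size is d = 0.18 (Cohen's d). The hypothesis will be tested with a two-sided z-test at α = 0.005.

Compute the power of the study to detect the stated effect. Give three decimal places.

Power ≈ 0.564

Noncentrality parameter: δ = d·√n = 0.18 × √272 = 2.9686
Critical value for a two-sided test at α = 0.005: z_{α/2} = 2.807.
Power = Φ(δ − 2.807) + Φ(−δ − 2.807) = Φ(0.162) + Φ(-5.776) = 0.5642 + 0.0000 = 0.5642.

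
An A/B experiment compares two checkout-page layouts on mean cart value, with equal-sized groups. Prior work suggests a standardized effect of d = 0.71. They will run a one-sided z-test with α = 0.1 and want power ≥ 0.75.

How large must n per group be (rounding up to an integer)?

For power 0.75 need Φ(δ − z_{0.1}) = 0.75, so δ = z_{0.1} + z_{0.25} = 1.282 + 0.674 = 1.956.
δ = d·√(n/2) ⇒ n = 2(δ/d)² = 2 × (1.956 / 0.71)² = 15.18.
Rounding up, n = 16 per group.

n = 16 per group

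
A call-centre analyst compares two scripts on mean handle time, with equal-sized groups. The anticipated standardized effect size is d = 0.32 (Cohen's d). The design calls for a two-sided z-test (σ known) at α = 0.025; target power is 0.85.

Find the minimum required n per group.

For power 0.85 need Φ(δ − z_{0.0125}) = 0.85, so δ = z_{0.0125} + z_{0.15} = 2.241 + 1.036 = 3.278.
(The Φ(−δ − z_{α/2}) term is vanishingly small for δ > 0 and is dropped in the standard sample-size formula.)
δ = d·√(n/2) ⇒ n = 2(δ/d)² = 2 × (3.278 / 0.32)² = 209.85.
Rounding up, n = 210 per group.

n = 210 per group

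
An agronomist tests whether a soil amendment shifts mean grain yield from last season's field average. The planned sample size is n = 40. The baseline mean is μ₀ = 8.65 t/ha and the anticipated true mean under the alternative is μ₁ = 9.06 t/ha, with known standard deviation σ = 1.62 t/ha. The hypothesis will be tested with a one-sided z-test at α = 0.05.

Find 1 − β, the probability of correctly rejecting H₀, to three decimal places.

Standardized effect: d = |μ₁ − μ₀| / σ = |9.06 − 8.65| / 1.62 = 0.2531
Noncentrality parameter: δ = d·√n = 0.2531 × √40 = 1.6007
Critical value for a one-sided test at α = 0.05: z_α = 1.645.
Power = P(Z > 1.645 − δ) = Φ(-0.044) = 0.4824.

Power ≈ 0.482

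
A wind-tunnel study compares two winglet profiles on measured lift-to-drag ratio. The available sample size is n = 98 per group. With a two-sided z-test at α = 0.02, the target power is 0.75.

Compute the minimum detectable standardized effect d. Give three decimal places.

d ≈ 0.429

Need Φ(δ − 2.326) = 0.75, so δ = 2.326 + 0.674 = 3.001.
(Lower-tail contribution to power is negligible for δ > 0.)
δ = d·√(n/2) ⇒ d = δ/√(n/2) = 3.001/√(98/2) = 0.4287.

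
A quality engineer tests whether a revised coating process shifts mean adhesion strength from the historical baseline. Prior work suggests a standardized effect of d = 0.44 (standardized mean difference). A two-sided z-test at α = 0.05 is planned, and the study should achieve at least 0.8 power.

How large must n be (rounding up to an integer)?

For power 0.8 need Φ(δ − z_{0.025}) = 0.8, so δ = z_{0.025} + z_{0.20} = 1.960 + 0.842 = 2.802.
(The Φ(−δ − z_{α/2}) term is vanishingly small for δ > 0 and is dropped in the standard sample-size formula.)
δ = d·√n ⇒ n = (δ/d)² = (2.802 / 0.44)² = 40.54.
Rounding up, n = 41.

n = 41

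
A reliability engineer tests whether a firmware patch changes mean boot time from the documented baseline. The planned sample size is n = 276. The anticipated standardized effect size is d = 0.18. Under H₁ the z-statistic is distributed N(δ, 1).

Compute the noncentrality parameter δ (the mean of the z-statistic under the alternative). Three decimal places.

δ ≈ 2.990

The noncentrality parameter scales effect size by the design's sample-size factor: δ = d·√n = 0.18 × √276 = 2.9904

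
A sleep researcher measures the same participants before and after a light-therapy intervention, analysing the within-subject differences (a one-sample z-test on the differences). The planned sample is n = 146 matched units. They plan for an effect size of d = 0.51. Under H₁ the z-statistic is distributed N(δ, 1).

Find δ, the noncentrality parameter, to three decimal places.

δ = d·√n = 0.51 × √146 = 6.1624

δ ≈ 6.162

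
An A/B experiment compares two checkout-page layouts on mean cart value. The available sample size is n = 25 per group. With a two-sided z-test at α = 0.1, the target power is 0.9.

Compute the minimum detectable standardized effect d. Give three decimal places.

d ≈ 0.828

Need Φ(δ − 1.645) = 0.9, so δ = 1.645 + 1.282 = 2.926.
(The second rejection-region term Φ(−δ − z_{α/2}) is negligible and dropped.)
δ = d·√(n/2) ⇒ d = δ/√(n/2) = 2.926/√(25/2) = 0.8277.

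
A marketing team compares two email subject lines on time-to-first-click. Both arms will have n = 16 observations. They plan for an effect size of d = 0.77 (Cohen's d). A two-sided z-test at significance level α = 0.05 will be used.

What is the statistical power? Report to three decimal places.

Power ≈ 0.586

Noncentrality parameter: δ = d·√(n/2) = 0.77 × √(16/2) = 2.1779
Two-sided α = 0.05 → critical value z_{0.025} = 1.960.
Power = Φ(δ − 1.960) + Φ(−δ − 1.960) = Φ(0.218) + Φ(-4.138) = 0.5863 + 0.0000 = 0.5863.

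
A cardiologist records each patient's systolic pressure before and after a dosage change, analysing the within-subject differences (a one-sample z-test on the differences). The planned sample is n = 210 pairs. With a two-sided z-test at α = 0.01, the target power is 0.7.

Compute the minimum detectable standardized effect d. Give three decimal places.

Need Φ(δ − 2.576) = 0.7, so δ = 2.576 + 0.524 = 3.100.
(The second rejection-region term Φ(−δ − z_{α/2}) is negligible and dropped.)
δ = d·√n ⇒ d = δ/√n = 3.100/√210 = 0.2139.

d ≈ 0.214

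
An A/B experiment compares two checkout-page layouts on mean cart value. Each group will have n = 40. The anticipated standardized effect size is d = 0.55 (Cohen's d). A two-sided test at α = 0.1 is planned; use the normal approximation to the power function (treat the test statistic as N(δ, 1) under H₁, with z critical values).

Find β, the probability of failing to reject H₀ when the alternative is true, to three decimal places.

Noncentrality parameter: δ = d·√(n/2) = 0.55 × √(40/2) = 2.4597
Critical value for a two-sided test at α = 0.1: z_{α/2} = 1.645.
Power = Φ(δ − 1.645) + Φ(−δ − 1.645) = Φ(0.815) + Φ(-4.105) = 0.7924 + 0.0000 = 0.7924.
Type II error: β = 1 − power = 1 − 0.7924 = 0.2076.

β ≈ 0.208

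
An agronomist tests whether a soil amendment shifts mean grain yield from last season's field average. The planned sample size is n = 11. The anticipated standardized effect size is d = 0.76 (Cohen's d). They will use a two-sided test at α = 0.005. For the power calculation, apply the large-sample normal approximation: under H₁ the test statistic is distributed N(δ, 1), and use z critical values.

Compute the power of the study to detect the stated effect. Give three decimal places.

Noncentrality parameter: δ = d·√n = 0.76 × √11 = 2.5206
Critical value for a two-sided test at α = 0.005: z_{α/2} = 2.807.
Power = Φ(δ − 2.807) + Φ(−δ − 2.807) = Φ(-0.286) + Φ(-5.328) = 0.3873 + 0.0000 = 0.3873.

Power ≈ 0.387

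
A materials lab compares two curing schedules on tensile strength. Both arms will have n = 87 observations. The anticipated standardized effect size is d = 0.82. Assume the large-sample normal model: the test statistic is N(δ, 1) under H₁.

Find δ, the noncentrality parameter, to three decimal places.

δ ≈ 5.408

The noncentrality parameter scales effect size by the design's sample-size factor: δ = d·√(n/2) = 0.82 × √(87/2) = 5.4083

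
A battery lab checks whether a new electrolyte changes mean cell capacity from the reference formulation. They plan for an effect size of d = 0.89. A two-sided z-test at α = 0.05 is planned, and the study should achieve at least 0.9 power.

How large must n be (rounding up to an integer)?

n = 14

Set Φ(δ − 1.960) = 0.9; then δ − 1.960 = Φ⁻¹(0.9) = 1.282, giving δ = 3.242.
(The Φ(−δ − z_{α/2}) term is vanishingly small for δ > 0 and is dropped in the standard sample-size formula.)
δ = d·√n ⇒ n = (δ/d)² = (3.242 / 0.89)² = 13.27.
Rounding up, n = 14.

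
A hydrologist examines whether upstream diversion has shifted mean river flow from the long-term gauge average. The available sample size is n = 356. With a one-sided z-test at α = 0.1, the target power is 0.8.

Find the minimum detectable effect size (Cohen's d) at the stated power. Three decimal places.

Need Φ(δ − 1.282) = 0.8, so δ = 1.282 + 0.842 = 2.123.
δ = d·√n ⇒ d = δ/√n = 2.123/√356 = 0.1125.

d ≈ 0.113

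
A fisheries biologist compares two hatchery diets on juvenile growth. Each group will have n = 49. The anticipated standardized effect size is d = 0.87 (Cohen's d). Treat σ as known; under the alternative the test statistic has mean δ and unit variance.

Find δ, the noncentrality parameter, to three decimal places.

δ ≈ 4.306

δ = d·√(n/2) = 0.87 × √(49/2) = 4.3063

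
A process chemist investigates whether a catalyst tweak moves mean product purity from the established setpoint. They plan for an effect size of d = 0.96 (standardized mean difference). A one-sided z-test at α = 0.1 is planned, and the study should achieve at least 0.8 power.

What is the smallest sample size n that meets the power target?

n = 5

For power 0.8 need Φ(δ − z_{0.1}) = 0.8, so δ = z_{0.1} + z_{0.20} = 1.282 + 0.842 = 2.123.
δ = d·√n ⇒ n = (δ/d)² = (2.123 / 0.96)² = 4.89.
Rounding up, n = 5.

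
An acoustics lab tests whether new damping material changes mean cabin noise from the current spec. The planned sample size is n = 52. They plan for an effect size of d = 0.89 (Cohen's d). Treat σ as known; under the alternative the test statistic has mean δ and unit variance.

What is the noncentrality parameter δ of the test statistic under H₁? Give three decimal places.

δ = d·√n = 0.89 × √52 = 6.4179

δ ≈ 6.418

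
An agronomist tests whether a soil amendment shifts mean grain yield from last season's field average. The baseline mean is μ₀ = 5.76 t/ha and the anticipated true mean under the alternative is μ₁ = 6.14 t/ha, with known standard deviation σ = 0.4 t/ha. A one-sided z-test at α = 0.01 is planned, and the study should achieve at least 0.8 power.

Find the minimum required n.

n = 12

Standardized effect: d = |μ₁ − μ₀| / σ = |6.14 − 5.76| / 0.4 = 0.9500
For power 0.8 need Φ(δ − z_{0.01}) = 0.8, so δ = z_{0.01} + z_{0.20} = 2.326 + 0.842 = 3.168.
δ = d·√n ⇒ n = (δ/d)² = (3.168 / 0.9500)² = 11.12.
Rounding up, n = 12.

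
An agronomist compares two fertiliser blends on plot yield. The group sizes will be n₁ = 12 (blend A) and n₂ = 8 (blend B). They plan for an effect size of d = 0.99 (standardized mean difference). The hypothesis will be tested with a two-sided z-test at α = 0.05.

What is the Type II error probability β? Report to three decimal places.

Noncentrality parameter: λ = d / √(1/n₁ + 1/n₂) = 0.99 / √(1/12 + 1/8) = 2.1690
Two-sided α = 0.05 → critical value z_{0.025} = 1.960.
Power = Φ(λ − 1.960) + Φ(−λ − 1.960) = Φ(0.209) + Φ(-4.129) = 0.5828 + 0.0000 = 0.5828.
Type II error: β = 1 − power = 1 − 0.5828 = 0.4172.

β ≈ 0.417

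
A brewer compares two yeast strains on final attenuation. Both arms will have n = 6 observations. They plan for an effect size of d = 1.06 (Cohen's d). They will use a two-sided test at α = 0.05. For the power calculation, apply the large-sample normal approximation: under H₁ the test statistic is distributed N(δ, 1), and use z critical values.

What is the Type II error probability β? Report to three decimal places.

Noncentrality parameter: δ = d·√(n/2) = 1.06 × √(6/2) = 1.8360
Two-sided α = 0.05 → critical value z_{0.025} = 1.960.
Power = Φ(δ − 1.960) + Φ(−δ − 1.960) = Φ(-0.124) + Φ(-3.796) = 0.4507 + 0.0001 = 0.4507.
Type II error: β = 1 − power = 1 − 0.4507 = 0.5493.

β ≈ 0.549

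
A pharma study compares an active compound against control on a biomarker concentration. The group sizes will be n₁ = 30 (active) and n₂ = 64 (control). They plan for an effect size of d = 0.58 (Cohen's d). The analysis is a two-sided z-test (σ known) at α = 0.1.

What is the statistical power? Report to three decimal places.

Noncentrality parameter: δ = d / √(1/n₁ + 1/n₂) = 0.58 / √(1/30 + 1/64) = 2.6213
Critical value for a two-sided test at α = 0.1: z_{α/2} = 1.645.
Power = Φ(δ − 1.645) + Φ(−δ − 1.645) = Φ(0.976) + Φ(-4.266) = 0.8356 + 0.0000 = 0.8356.

Power ≈ 0.836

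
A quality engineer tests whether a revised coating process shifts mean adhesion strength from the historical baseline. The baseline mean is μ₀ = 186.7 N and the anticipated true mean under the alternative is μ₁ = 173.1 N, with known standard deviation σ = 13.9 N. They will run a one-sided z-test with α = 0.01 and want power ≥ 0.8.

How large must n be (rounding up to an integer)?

n = 11

Standardized effect: d = |μ₁ − μ₀| / σ = |173.1 − 186.7| / 13.9 = 0.9784
For power 0.8 need Φ(δ − z_{0.01}) = 0.8, so δ = z_{0.01} + z_{0.20} = 2.326 + 0.842 = 3.168.
δ = d·√n ⇒ n = (δ/d)² = (3.168 / 0.9784)² = 10.48.
Round up to the next whole unit.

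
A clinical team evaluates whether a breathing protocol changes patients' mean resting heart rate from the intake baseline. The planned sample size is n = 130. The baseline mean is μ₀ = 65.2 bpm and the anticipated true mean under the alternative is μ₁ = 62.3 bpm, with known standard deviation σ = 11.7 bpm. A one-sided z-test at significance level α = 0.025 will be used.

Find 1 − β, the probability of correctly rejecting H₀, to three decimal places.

Power ≈ 0.807

Standardized effect: d = |μ₁ − μ₀| / σ = |62.3 − 65.2| / 11.7 = 0.2479
Noncentrality parameter: δ = d·√n = 0.2479 × √130 = 2.8261
One-sided α = 0.025 → critical value z_{0.025} = 1.960.
Power = P(Z > 1.960 − δ) = Φ(0.866) = 0.8068.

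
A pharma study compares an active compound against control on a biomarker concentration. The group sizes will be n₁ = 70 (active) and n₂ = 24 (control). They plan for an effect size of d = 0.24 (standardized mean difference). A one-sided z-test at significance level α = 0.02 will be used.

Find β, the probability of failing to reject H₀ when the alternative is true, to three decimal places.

β ≈ 0.851

Noncentrality parameter: λ = d / √(1/n₁ + 1/n₂) = 0.24 / √(1/70 + 1/24) = 1.0146
One-sided α = 0.02 → critical value z_{0.02} = 2.054.
Power = P(Z > 2.054 − λ) = Φ(-1.039) = 0.1494.
Type II error: β = 1 − power = 1 − 0.1494 = 0.8506.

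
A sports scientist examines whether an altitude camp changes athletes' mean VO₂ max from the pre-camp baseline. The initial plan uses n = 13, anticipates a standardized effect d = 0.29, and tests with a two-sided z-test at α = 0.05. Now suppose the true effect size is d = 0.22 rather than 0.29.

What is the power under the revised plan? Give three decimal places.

With d = 0.22: δ = d·√n = 0.22 × √13 = 0.7932. Critical value z_{0.025} = 1.960.
Revised power = Φ(δ − 1.960) + Φ(−δ − 1.960) = Φ(-1.167) + Φ(-2.753) = 0.1217 + 0.0030 = 0.1246.

Power ≈ 0.125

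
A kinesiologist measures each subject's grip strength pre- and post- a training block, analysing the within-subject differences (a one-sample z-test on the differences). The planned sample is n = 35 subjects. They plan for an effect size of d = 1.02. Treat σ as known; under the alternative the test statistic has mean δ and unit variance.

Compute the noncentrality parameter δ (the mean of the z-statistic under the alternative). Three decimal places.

δ = d·√n = 1.02 × √35 = 6.0344

δ ≈ 6.034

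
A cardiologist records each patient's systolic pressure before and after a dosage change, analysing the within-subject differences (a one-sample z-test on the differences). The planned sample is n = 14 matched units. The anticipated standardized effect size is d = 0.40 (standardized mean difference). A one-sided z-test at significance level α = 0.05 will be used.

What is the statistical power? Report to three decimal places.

Power ≈ 0.441

Noncentrality parameter: δ = d·√n = 0.40 × √14 = 1.4967
Critical value for a one-sided test at α = 0.05: z_α = 1.645.
Power = P(Z > 1.645 − δ) = Φ(-0.148) = 0.4411.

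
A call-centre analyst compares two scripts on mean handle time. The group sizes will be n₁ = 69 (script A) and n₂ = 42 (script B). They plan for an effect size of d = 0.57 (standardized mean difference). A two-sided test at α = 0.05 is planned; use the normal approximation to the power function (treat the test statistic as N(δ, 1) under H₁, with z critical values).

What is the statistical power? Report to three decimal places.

Noncentrality parameter: δ = d / √(1/n₁ + 1/n₂) = 0.57 / √(1/69 + 1/42) = 2.9125
Critical value for a two-sided test at α = 0.05: z_{α/2} = 1.960.
Power = Φ(δ − 1.960) + Φ(−δ − 1.960) = Φ(0.953) + Φ(-4.872) = 0.8296 + 0.0000 = 0.8296.

Power ≈ 0.830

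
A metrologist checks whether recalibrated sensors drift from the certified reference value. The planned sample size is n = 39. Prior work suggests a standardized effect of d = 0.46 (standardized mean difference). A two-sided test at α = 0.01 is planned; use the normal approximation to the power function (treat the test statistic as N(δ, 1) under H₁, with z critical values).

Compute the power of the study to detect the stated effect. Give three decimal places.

Noncentrality parameter: δ = d·√n = 0.46 × √39 = 2.8727
Two-sided α = 0.01 → critical value z_{0.005} = 2.576.
Power = Φ(δ − 2.576) + Φ(−δ − 2.576) = Φ(0.297) + Φ(-5.449) = 0.6167 + 0.0000 = 0.6167.

Power ≈ 0.617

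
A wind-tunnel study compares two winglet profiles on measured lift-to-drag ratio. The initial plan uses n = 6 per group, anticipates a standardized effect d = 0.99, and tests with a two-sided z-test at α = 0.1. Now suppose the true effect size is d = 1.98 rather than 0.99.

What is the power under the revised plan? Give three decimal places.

With d = 1.98: δ = d·√(n/2) = 1.98 × √(6/2) = 3.4295. Critical value z_{0.05} = 1.645.
Revised power = Φ(δ − 1.645) + Φ(−δ − 1.645) = Φ(1.785) + Φ(-5.074) = 0.9628 + 0.0000 = 0.9628.

Power ≈ 0.963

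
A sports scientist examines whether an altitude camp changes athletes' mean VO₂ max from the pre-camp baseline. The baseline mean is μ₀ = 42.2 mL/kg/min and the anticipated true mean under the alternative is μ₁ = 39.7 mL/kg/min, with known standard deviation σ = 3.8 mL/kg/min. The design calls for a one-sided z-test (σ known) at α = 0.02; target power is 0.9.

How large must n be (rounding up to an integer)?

Standardized effect: d = |μ₁ − μ₀| / σ = |39.7 − 42.2| / 3.8 = 0.6579
Set Φ(δ − 2.054) = 0.9; then δ − 2.054 = Φ⁻¹(0.9) = 1.282, giving δ = 3.335.
δ = d·√n ⇒ n = (δ/d)² = (3.335 / 0.6579)² = 25.70.
Round up to the next whole unit.

n = 26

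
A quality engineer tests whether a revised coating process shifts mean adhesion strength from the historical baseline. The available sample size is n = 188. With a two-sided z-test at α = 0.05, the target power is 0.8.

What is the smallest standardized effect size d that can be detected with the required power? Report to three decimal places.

Need Φ(δ − 1.960) = 0.8, so δ = 1.960 + 0.842 = 2.802.
(The second rejection-region term Φ(−δ − z_{α/2}) is negligible and dropped.)
δ = d·√n ⇒ d = δ/√n = 2.802/√188 = 0.2043.

d ≈ 0.204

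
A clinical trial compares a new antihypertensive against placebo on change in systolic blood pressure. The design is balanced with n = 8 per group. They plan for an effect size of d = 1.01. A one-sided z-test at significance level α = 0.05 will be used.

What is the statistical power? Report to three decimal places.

Noncentrality parameter: δ = d·√(n/2) = 1.01 × √(8/2) = 2.0200
One-sided α = 0.05 → critical value z_{0.05} = 1.645.
Power = P(Z > 1.645 − δ) = Φ(0.375) = 0.6462.

Power ≈ 0.646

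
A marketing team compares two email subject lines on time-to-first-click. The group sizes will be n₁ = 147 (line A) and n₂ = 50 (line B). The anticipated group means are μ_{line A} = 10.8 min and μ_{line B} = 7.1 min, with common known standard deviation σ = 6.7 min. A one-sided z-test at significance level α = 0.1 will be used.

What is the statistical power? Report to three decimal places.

Power ≈ 0.982

Standardized effect: d = |μ_{line A} − μ_{line B}| / σ = |10.8 − 7.1| / 6.7 = 0.5522
Noncentrality parameter: δ = d / √(1/n₁ + 1/n₂) = 0.5522 / √(1/147 + 1/50) = 3.3732
Critical value for a one-sided test at α = 0.1: z_α = 1.282.
Power = Φ(δ − 1.282) = Φ(2.092) = 0.9818.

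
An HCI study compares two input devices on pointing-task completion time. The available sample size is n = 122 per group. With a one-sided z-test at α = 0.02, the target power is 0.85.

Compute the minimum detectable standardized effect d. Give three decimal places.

Need Φ(δ − 2.054) = 0.85, so δ = 2.054 + 1.036 = 3.090.
δ = d·√(n/2) ⇒ d = δ/√(n/2) = 3.090/√(122/2) = 0.3957.

d ≈ 0.396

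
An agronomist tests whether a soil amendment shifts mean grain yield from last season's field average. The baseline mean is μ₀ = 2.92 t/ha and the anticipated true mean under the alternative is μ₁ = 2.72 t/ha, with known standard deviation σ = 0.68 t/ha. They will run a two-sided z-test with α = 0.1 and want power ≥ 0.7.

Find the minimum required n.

n = 55

Standardized effect: d = |μ₁ − μ₀| / σ = |2.72 − 2.92| / 0.68 = 0.2941
For power 0.7 need Φ(δ − z_{0.05}) = 0.7, so δ = z_{0.05} + z_{0.30} = 1.645 + 0.524 = 2.169.
(Ignoring the negligible lower-tail rejection probability gives the usual closed-form inversion.)
δ = d·√n ⇒ n = (δ/d)² = (2.169 / 0.2941)² = 54.40.
Rounding up, n = 55.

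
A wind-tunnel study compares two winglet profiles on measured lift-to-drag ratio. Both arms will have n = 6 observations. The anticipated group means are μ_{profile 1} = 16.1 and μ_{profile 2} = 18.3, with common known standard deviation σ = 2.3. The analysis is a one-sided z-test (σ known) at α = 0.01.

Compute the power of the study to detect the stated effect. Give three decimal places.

Power ≈ 0.252

Standardized effect: d = |μ_{profile 1} − μ_{profile 2}| / σ = |16.1 − 18.3| / 2.3 = 0.9565
Noncentrality parameter: δ = d·√(n/2) = 0.9565 × √(6/2) = 1.6567
Critical value for a one-sided test at α = 0.01: z_α = 2.326.
Power = Φ(δ − 2.326) = Φ(-0.670) = 0.2516.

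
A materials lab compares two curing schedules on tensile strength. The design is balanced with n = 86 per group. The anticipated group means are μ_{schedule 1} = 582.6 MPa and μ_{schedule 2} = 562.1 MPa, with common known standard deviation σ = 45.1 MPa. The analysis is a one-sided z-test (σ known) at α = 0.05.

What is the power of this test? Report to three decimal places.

Standardized effect: d = |μ_{schedule 1} − μ_{schedule 2}| / σ = |582.6 − 562.1| / 45.1 = 0.4545
Noncentrality parameter: δ = d·√(n/2) = 0.4545 × √(86/2) = 2.9807
One-sided α = 0.05 → critical value z_{0.05} = 1.645.
Power = Φ(δ − 1.645) = Φ(1.336) = 0.9092.

Power ≈ 0.909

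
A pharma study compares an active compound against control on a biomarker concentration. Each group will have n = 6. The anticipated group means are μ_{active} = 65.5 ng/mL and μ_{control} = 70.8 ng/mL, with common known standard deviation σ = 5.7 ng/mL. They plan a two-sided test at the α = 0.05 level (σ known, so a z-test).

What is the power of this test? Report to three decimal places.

Power ≈ 0.364

Standardized effect: d = |μ_{active} − μ_{control}| / σ = |65.5 − 70.8| / 5.7 = 0.9298
Noncentrality parameter: δ = d·√(n/2) = 0.9298 × √(6/2) = 1.6105
Critical value for a two-sided test at α = 0.05: z_{α/2} = 1.960.
Power = Φ(δ − 1.960) + Φ(−δ − 1.960) = Φ(-0.349) + Φ(-3.570) = 0.3634 + 0.0002 = 0.3635.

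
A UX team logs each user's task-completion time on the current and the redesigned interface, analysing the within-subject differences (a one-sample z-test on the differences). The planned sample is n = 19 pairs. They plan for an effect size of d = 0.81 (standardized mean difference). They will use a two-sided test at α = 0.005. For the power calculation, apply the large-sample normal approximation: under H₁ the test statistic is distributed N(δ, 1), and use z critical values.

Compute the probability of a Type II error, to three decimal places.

β ≈ 0.235

Noncentrality parameter: δ = d·√n = 0.81 × √19 = 3.5307
Two-sided α = 0.005 → critical value z_{0.0025} = 2.807.
Power = Φ(δ − 2.807) + Φ(−δ − 2.807) = Φ(0.724) + Φ(-6.338) = 0.7654 + 0.0000 = 0.7654.
Type II error: β = 1 − power = 1 − 0.7654 = 0.2346.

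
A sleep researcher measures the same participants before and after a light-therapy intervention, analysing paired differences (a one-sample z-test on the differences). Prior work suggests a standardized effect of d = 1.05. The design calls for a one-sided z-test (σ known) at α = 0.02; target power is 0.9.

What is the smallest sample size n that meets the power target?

n = 11

Set Φ(δ − 2.054) = 0.9; then δ − 2.054 = Φ⁻¹(0.9) = 1.282, giving δ = 3.335.
δ = d·√n ⇒ n = (δ/d)² = (3.335 / 1.05)² = 10.09.
Round up to the next whole unit.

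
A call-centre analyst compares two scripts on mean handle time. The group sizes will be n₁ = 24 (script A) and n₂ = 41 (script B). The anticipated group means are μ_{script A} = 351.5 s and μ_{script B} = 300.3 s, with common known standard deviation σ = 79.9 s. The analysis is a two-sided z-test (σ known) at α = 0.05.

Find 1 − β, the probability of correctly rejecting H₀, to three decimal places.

Standardized effect: d = |μ_{script A} − μ_{script B}| / σ = |351.5 − 300.3| / 79.9 = 0.6408
Noncentrality parameter: δ = d / √(1/n₁ + 1/n₂) = 0.6408 / √(1/24 + 1/41) = 2.4932
Critical value for a two-sided test at α = 0.05: z_{α/2} = 1.960.
Power = Φ(δ − 1.960) + Φ(−δ − 1.960) = Φ(0.533) + Φ(-4.453) = 0.7031 + 0.0000 = 0.7031.

Power ≈ 0.703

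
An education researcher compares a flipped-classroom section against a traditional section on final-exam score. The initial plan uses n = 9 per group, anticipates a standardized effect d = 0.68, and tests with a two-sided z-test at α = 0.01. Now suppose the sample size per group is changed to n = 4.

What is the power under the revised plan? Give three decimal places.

Power ≈ 0.053

With n = 4 per group: δ = d·√(n/2) = 0.68 × √(4/2) = 0.9617. Critical value z_{0.005} = 2.576.
Revised power = Φ(δ − 2.576) + Φ(−δ − 2.576) = Φ(-1.614) + Φ(-3.537) = 0.0532 + 0.0002 = 0.0534.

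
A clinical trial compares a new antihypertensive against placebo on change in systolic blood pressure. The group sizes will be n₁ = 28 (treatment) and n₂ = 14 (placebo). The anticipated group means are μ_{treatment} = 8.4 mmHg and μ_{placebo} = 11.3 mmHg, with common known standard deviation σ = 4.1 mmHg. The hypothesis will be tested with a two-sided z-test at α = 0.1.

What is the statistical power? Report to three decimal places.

Standardized effect: d = |μ_{treatment} − μ_{placebo}| / σ = |8.4 − 11.3| / 4.1 = 0.7073
Noncentrality parameter: δ = d / √(1/n₁ + 1/n₂) = 0.7073 / √(1/28 + 1/14) = 2.1609
Critical value for a two-sided test at α = 0.1: z_{α/2} = 1.645.
Power = Φ(δ − 1.645) + Φ(−δ − 1.645) = Φ(0.516) + Φ(-3.806) = 0.6971 + 0.0001 = 0.6972.

Power ≈ 0.697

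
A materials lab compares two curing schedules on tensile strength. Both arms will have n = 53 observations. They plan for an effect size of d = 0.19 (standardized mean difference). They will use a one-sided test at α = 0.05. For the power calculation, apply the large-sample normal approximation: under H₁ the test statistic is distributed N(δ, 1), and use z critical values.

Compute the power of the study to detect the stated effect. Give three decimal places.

Power ≈ 0.252

Noncentrality parameter: δ = d·√(n/2) = 0.19 × √(53/2) = 0.9781
One-sided α = 0.05 → critical value z_{0.05} = 1.645.
Power = Φ(δ − 1.645) = Φ(-0.667) = 0.2525.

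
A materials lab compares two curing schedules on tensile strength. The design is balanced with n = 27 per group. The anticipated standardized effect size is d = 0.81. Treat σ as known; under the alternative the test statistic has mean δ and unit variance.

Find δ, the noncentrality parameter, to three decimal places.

The noncentrality parameter scales effect size by the design's sample-size factor: δ = d·√(n/2) = 0.81 × √(27/2) = 2.9761

δ ≈ 2.976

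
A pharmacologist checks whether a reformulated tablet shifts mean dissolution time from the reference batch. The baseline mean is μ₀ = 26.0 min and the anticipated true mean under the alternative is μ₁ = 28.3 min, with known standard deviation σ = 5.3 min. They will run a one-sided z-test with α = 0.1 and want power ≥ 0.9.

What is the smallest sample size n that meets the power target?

Standardized effect: d = |μ₁ − μ₀| / σ = |28.3 − 26.0| / 5.3 = 0.4340
Set Φ(δ − 1.282) = 0.9; then δ − 1.282 = Φ⁻¹(0.9) = 1.282, giving δ = 2.563.
δ = d·√n ⇒ n = (δ/d)² = (2.563 / 0.4340)² = 34.88.
Rounding up, n = 35.

n = 35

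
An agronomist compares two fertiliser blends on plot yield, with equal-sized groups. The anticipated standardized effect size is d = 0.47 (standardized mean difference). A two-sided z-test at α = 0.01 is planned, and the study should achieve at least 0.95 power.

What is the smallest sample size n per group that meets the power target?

n = 162 per group

For power 0.95 need Φ(δ − z_{0.005}) = 0.95, so δ = z_{0.005} + z_{0.05} = 2.576 + 1.645 = 4.221.
(The Φ(−δ − z_{α/2}) term is vanishingly small for δ > 0 and is dropped in the standard sample-size formula.)
δ = d·√(n/2) ⇒ n = 2(δ/d)² = 2 × (4.221 / 0.47)² = 161.29.
Round up to the next whole unit.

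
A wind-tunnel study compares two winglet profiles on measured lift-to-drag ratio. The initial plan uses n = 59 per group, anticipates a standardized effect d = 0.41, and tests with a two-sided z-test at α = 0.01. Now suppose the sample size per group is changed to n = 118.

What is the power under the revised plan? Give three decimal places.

With n = 118 per group: δ = d·√(n/2) = 0.41 × √(118/2) = 3.1493. Critical value z_{0.005} = 2.576.
Revised power = Φ(δ − 2.576) + Φ(−δ − 2.576) = Φ(0.573) + Φ(-5.725) = 0.7168 + 0.0000 = 0.7168.

Power ≈ 0.717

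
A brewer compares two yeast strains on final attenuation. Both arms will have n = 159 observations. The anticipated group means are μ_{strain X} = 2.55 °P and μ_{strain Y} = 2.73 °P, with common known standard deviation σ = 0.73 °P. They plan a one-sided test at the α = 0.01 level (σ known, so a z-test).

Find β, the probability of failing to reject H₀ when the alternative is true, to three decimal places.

Standardized effect: d = |μ_{strain X} − μ_{strain Y}| / σ = |2.55 − 2.73| / 0.73 = 0.2466
Noncentrality parameter: λ = d·√(n/2) = 0.2466 × √(159/2) = 2.1985
One-sided α = 0.01 → critical value z_{0.01} = 2.326.
Power = P(Z > 2.326 − λ) = Φ(-0.128) = 0.4491.
Type II error: β = 1 − power = 1 − 0.4491 = 0.5509.

β ≈ 0.551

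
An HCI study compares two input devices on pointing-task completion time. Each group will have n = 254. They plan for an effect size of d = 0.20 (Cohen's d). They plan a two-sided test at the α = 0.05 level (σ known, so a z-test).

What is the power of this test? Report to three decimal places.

Power ≈ 0.616

Noncentrality parameter: δ = d·√(n/2) = 0.20 × √(254/2) = 2.2539
Critical value for a two-sided test at α = 0.05: z_{α/2} = 1.960.
Power = Φ(δ − 1.960) + Φ(−δ − 1.960) = Φ(0.294) + Φ(-4.214) = 0.6156 + 0.0000 = 0.6156.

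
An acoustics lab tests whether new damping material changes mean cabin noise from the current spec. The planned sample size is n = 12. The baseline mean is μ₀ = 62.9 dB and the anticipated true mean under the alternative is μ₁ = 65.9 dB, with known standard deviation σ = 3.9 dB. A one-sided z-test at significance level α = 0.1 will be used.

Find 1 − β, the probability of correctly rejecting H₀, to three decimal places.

Standardized effect: d = |μ₁ − μ₀| / σ = |65.9 − 62.9| / 3.9 = 0.7692
Noncentrality parameter: λ = d·√n = 0.7692 × √12 = 2.6647
One-sided α = 0.1 → critical value z_{0.1} = 1.282.
Power = P(Z > 1.282 − λ) = Φ(1.383) = 0.9167.

Power ≈ 0.917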